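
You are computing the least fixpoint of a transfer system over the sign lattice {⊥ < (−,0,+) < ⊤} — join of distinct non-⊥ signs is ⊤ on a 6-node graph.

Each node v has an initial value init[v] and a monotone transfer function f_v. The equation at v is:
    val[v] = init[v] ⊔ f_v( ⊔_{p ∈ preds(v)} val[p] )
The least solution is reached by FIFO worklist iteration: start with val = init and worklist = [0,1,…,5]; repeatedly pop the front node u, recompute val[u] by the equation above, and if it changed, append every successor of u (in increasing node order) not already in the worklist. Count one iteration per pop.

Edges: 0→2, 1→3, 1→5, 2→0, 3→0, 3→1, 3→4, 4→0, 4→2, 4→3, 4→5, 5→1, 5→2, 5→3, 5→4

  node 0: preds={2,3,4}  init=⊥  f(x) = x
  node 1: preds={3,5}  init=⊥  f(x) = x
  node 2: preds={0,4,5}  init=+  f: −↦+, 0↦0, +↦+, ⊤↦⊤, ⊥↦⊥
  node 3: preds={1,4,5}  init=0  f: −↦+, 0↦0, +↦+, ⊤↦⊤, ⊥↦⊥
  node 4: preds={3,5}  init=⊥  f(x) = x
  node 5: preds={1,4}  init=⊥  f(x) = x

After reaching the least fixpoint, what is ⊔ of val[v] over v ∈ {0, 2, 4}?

Iteration log — 11 steps:
  step 1. node 0  ⊔preds=⊤  new=⊤  old=⊥  +wl: 
  step 2. node 1  ⊔preds=0  new=0  old=⊥  +wl: 
  step 3. node 2  ⊔preds=⊤  new=⊤  old=+  +wl: 0
  step 4. node 3  ⊔preds=0  new=0  stable
  step 5. node 4  ⊔preds=0  new=0  old=⊥  +wl: 2,3
  step 6. node 5  ⊔preds=0  new=0  old=⊥  +wl: 1,4
  step 7. node 0  ⊔preds=⊤  new=⊤  stable
  step 8. node 2  ⊔preds=⊤  new=⊤  stable
  step 9. node 3  ⊔preds=0  new=0  stable
  step 10. node 1  ⊔preds=0  new=0  stable
  step 11. node 4  ⊔preds=0  new=0  stable

Least fixpoint reached:
  node 0: ⊤
  node 1: 0
  node 2: ⊤
  node 3: 0
  node 4: 0
  node 5: 0

⊤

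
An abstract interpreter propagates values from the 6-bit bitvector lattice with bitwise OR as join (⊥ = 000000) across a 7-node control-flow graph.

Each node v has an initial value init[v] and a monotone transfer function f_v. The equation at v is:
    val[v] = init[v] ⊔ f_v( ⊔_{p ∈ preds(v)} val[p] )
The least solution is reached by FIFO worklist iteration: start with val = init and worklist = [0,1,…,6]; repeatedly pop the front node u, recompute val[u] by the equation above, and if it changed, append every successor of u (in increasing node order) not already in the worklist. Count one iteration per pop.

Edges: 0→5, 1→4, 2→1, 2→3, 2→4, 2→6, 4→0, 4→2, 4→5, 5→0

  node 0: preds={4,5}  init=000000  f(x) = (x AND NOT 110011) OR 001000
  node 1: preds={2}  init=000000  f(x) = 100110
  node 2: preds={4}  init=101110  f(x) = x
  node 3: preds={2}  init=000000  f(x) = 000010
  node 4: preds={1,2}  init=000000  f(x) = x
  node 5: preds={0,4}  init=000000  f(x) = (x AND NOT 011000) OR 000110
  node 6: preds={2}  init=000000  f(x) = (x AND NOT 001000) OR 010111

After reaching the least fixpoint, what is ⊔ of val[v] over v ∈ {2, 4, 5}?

101110

Iteration log — 10 steps:
  step 1. node 0  ⊔preds=000000  new=001000  old=000000  +wl: 
  step 2. node 1  ⊔preds=101110  new=100110  old=000000  +wl: 
  step 3. node 2  ⊔preds=000000  new=101110  stable
  step 4. node 3  ⊔preds=101110  new=000010  old=000000  +wl: 
  step 5. node 4  ⊔preds=101110  new=101110  old=000000  +wl: 0,2
  step 6. node 5  ⊔preds=101110  new=100110  old=000000  +wl: 
  step 7. node 6  ⊔preds=101110  new=110111  old=000000  +wl: 
  step 8. node 0  ⊔preds=101110  new=001100  old=001000  +wl: 5
  step 9. node 2  ⊔preds=101110  new=101110  stable
  step 10. node 5  ⊔preds=101110  new=100110  stable

Least fixpoint reached:
  node 0: 001100
  node 1: 100110
  node 2: 101110
  node 3: 000010
  node 4: 101110
  node 5: 100110
  node 6: 110111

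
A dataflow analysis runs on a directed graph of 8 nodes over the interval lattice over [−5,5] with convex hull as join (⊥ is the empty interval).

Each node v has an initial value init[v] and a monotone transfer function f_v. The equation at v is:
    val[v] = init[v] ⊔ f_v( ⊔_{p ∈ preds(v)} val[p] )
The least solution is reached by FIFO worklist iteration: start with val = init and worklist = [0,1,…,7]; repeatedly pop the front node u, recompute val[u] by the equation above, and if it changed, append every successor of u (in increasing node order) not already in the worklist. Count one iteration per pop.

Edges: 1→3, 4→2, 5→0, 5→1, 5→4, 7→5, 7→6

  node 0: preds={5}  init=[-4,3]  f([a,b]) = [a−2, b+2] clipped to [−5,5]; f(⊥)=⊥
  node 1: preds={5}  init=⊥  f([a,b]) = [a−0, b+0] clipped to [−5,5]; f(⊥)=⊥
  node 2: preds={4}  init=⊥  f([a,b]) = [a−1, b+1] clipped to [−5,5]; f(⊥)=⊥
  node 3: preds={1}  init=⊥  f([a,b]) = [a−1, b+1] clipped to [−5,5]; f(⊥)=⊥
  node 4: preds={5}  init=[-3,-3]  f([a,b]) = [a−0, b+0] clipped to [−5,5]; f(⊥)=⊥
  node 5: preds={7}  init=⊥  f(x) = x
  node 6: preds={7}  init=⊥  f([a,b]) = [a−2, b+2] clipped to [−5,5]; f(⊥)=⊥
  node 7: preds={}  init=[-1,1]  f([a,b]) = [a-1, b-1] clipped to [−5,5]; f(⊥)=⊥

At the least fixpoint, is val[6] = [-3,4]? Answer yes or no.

Worklist (13 pops):
  #1 pop 0: in=⊥ → [-4,3] (no change)
  #2 pop 1: in=⊥ → ⊥ (no change)
  #3 pop 2: in=[-3,-3] → [-4,-2] (was ⊥); enqueue []
  #4 pop 3: in=⊥ → ⊥ (no change)
  #5 pop 4: in=⊥ → [-3,-3] (no change)
  #6 pop 5: in=[-1,1] → [-1,1] (was ⊥); enqueue [0,1,4]
  #7 pop 6: in=[-1,1] → [-3,3] (was ⊥); enqueue []
  #8 pop 7: in=⊥ → [-1,1] (no change)
  #9 pop 0: in=[-1,1] → [-4,3] (no change)
  #10 pop 1: in=[-1,1] → [-1,1] (was ⊥); enqueue [3]
  #11 pop 4: in=[-1,1] → [-3,1] (was [-3,-3]); enqueue [2]
  #12 pop 3: in=[-1,1] → [-2,2] (was ⊥); enqueue []
  #13 pop 2: in=[-3,1] → [-4,2] (was [-4,-2]); enqueue []

Fixpoint:
  val[0] = [-4,3]
  val[1] = [-1,1]
  val[2] = [-4,2]
  val[3] = [-2,2]
  val[4] = [-3,1]
  val[5] = [-1,1]
  val[6] = [-3,3]
  val[7] = [-1,1]

no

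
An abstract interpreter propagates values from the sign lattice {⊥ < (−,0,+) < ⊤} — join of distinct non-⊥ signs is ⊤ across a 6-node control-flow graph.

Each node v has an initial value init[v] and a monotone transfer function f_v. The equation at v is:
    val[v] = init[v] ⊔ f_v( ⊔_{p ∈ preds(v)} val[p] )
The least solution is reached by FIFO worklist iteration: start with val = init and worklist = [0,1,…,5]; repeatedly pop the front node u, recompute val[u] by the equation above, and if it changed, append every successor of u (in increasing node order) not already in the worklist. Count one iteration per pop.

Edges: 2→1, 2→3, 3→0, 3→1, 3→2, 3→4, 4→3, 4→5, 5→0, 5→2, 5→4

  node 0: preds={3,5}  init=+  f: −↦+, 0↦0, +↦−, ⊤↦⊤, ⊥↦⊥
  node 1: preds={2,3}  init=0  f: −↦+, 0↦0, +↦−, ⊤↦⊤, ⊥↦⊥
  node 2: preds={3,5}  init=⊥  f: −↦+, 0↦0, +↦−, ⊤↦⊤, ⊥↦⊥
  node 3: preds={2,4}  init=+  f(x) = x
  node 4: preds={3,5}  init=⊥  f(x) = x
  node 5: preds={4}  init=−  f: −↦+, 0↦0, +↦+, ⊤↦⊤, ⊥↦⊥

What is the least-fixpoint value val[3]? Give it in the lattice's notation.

Iteration log — 11 steps:
  step 1. node 0  ⊔preds=⊤  new=⊤  old=+  +wl: 
  step 2. node 1  ⊔preds=+  new=⊤  old=0  +wl: 
  step 3. node 2  ⊔preds=⊤  new=⊤  old=⊥  +wl: 1
  step 4. node 3  ⊔preds=⊤  new=⊤  old=+  +wl: 0,2
  step 5. node 4  ⊔preds=⊤  new=⊤  old=⊥  +wl: 3
  step 6. node 5  ⊔preds=⊤  new=⊤  old=−  +wl: 4
  step 7. node 1  ⊔preds=⊤  new=⊤  stable
  step 8. node 0  ⊔preds=⊤  new=⊤  stable
  step 9. node 2  ⊔preds=⊤  new=⊤  stable
  step 10. node 3  ⊔preds=⊤  new=⊤  stable
  step 11. node 4  ⊔preds=⊤  new=⊤  stable

Least fixpoint reached:
  node 0: ⊤
  node 1: ⊤
  node 2: ⊤
  node 3: ⊤
  node 4: ⊤
  node 5: ⊤

⊤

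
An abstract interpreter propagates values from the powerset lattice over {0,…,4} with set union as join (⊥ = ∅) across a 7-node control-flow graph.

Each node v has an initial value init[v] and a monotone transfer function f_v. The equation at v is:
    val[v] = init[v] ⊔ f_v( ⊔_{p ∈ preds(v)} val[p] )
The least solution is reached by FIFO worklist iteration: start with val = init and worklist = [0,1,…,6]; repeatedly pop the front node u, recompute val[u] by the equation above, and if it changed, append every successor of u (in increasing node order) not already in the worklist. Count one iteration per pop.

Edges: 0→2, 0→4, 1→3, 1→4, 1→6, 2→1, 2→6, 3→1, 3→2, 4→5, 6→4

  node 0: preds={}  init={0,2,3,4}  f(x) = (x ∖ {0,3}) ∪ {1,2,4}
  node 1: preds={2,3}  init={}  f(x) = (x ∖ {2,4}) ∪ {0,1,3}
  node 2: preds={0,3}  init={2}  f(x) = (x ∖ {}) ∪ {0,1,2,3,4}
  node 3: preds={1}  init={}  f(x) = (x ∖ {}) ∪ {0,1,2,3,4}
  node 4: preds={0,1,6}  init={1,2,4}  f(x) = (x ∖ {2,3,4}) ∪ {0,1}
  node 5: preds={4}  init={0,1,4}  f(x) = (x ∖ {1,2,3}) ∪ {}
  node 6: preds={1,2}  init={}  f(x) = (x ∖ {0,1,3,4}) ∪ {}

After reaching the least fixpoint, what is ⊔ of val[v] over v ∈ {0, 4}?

{0,1,2,3,4}

Trace (10 dequeues):
  [1] u=0 | in {} | out {0,1,2,3,4} | prev {0,2,3,4} | push {}
  [2] u=1 | in {2} | out {0,1,3} | prev {} | push {}
  [3] u=2 | in {0,1,2,3,4} | out {0,1,2,3,4} | prev {2} | push {1}
  [4] u=3 | in {0,1,3} | out {0,1,2,3,4} | prev {} | push {2}
  [5] u=4 | in {0,1,2,3,4} | out {0,1,2,4} | prev {1,2,4} | push {}
  [6] u=5 | in {0,1,2,4} | out {0,1,4} | ==
  [7] u=6 | in {0,1,2,3,4} | out {2} | prev {} | push {4}
  [8] u=1 | in {0,1,2,3,4} | out {0,1,3} | ==
  [9] u=2 | in {0,1,2,3,4} | out {0,1,2,3,4} | ==
  [10] u=4 | in {0,1,2,3,4} | out {0,1,2,4} | ==

Converged values:
  [0] {0,1,2,3,4}
  [1] {0,1,3}
  [2] {0,1,2,3,4}
  [3] {0,1,2,3,4}
  [4] {0,1,2,4}
  [5] {0,1,4}
  [6] {2}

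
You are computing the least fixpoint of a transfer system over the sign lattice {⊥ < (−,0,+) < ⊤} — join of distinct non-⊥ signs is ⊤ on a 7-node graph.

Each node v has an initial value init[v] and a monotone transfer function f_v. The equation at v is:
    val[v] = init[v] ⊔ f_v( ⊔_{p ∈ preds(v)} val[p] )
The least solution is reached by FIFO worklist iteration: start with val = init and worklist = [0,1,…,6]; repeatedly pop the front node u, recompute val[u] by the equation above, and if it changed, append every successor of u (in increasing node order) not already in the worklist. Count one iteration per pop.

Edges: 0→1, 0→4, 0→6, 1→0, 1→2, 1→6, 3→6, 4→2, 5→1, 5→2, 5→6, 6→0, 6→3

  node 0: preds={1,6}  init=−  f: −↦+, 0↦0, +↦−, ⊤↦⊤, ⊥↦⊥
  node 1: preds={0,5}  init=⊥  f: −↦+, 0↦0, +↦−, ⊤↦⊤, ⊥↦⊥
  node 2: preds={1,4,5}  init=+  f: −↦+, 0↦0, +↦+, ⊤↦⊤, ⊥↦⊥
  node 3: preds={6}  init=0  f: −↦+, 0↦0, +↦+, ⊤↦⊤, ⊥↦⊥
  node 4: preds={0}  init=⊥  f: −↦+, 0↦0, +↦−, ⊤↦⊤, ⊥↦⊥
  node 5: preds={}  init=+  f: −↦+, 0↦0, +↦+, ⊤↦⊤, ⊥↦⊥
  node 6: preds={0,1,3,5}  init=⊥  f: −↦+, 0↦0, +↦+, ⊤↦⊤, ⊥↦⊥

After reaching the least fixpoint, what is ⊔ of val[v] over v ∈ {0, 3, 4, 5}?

Trace (14 dequeues):
  [1] u=0 | in ⊥ | out − | ==
  [2] u=1 | in ⊤ | out ⊤ | prev ⊥ | push {0}
  [3] u=2 | in ⊤ | out ⊤ | prev + | push {}
  [4] u=3 | in ⊥ | out 0 | ==
  [5] u=4 | in − | out + | prev ⊥ | push {2}
  [6] u=5 | in ⊥ | out + | ==
  [7] u=6 | in ⊤ | out ⊤ | prev ⊥ | push {3}
  [8] u=0 | in ⊤ | out ⊤ | prev − | push {1,4,6}
  [9] u=2 | in ⊤ | out ⊤ | ==
  [10] u=3 | in ⊤ | out ⊤ | prev 0 | push {}
  [11] u=1 | in ⊤ | out ⊤ | ==
  [12] u=4 | in ⊤ | out ⊤ | prev + | push {2}
  [13] u=6 | in ⊤ | out ⊤ | ==
  [14] u=2 | in ⊤ | out ⊤ | ==

Converged values:
  [0] ⊤
  [1] ⊤
  [2] ⊤
  [3] ⊤
  [4] ⊤
  [5] +
  [6] ⊤

⊤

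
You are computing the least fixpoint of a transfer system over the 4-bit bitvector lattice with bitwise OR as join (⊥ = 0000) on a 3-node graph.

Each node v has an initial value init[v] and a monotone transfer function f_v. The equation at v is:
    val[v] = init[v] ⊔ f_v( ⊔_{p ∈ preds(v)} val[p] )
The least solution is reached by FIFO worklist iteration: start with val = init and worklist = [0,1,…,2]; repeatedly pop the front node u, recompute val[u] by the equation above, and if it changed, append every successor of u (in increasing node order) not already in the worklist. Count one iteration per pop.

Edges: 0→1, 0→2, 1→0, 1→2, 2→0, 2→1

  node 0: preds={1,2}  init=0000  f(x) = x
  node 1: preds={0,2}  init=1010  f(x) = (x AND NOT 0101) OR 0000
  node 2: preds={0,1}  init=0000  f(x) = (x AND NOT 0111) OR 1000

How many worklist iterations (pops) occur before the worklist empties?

5

Trace (5 dequeues):
  [1] u=0 | in 1010 | out 1010 | prev 0000 | push {}
  [2] u=1 | in 1010 | out 1010 | ==
  [3] u=2 | in 1010 | out 1000 | prev 0000 | push {0,1}
  [4] u=0 | in 1010 | out 1010 | ==
  [5] u=1 | in 1010 | out 1010 | ==

Converged values:
  [0] 1010
  [1] 1010
  [2] 1000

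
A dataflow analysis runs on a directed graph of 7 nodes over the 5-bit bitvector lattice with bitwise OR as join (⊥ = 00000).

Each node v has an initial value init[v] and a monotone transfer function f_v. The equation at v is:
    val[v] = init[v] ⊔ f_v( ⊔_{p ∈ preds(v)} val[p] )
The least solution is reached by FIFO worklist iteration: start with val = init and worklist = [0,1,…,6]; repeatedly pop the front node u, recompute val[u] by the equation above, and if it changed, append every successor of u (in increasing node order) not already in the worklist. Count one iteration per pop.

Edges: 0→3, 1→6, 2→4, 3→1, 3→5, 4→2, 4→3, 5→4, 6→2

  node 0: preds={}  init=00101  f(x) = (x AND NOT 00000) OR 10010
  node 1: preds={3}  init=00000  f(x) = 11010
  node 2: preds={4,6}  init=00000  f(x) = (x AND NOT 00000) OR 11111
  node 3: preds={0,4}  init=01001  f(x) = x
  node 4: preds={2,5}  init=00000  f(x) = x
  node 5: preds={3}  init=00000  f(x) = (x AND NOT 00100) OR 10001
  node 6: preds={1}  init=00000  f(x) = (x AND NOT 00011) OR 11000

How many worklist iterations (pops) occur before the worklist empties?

11

Trace (11 dequeues):
  [1] u=0 | in 00000 | out 10111 | prev 00101 | push {}
  [2] u=1 | in 01001 | out 11010 | prev 00000 | push {}
  [3] u=2 | in 00000 | out 11111 | prev 00000 | push {}
  [4] u=3 | in 10111 | out 11111 | prev 01001 | push {1}
  [5] u=4 | in 11111 | out 11111 | prev 00000 | push {2,3}
  [6] u=5 | in 11111 | out 11011 | prev 00000 | push {4}
  [7] u=6 | in 11010 | out 11000 | prev 00000 | push {}
  [8] u=1 | in 11111 | out 11010 | ==
  [9] u=2 | in 11111 | out 11111 | ==
  [10] u=3 | in 11111 | out 11111 | ==
  [11] u=4 | in 11111 | out 11111 | ==

Converged values:
  [0] 10111
  [1] 11010
  [2] 11111
  [3] 11111
  [4] 11111
  [5] 11011
  [6] 11000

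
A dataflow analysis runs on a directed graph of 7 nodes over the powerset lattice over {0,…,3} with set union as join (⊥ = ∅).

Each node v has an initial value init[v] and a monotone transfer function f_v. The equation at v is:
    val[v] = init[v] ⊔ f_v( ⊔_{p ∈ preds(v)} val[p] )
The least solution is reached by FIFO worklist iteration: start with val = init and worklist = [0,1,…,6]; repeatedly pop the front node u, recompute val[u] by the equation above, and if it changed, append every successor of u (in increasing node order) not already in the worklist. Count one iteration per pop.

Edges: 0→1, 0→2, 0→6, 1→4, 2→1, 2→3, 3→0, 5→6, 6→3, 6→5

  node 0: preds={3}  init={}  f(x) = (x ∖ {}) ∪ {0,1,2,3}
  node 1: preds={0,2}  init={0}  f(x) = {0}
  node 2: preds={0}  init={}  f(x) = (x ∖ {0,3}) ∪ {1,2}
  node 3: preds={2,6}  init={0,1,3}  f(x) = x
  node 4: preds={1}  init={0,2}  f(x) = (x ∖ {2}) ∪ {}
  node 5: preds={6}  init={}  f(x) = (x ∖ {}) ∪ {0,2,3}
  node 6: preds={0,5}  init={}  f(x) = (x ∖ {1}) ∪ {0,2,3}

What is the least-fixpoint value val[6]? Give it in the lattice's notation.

{0,2,3}

Trace (11 dequeues):
  [1] u=0 | in {0,1,3} | out {0,1,2,3} | prev {} | push {}
  [2] u=1 | in {0,1,2,3} | out {0} | ==
  [3] u=2 | in {0,1,2,3} | out {1,2} | prev {} | push {1}
  [4] u=3 | in {1,2} | out {0,1,2,3} | prev {0,1,3} | push {0}
  [5] u=4 | in {0} | out {0,2} | ==
  [6] u=5 | in {} | out {0,2,3} | prev {} | push {}
  [7] u=6 | in {0,1,2,3} | out {0,2,3} | prev {} | push {3,5}
  [8] u=1 | in {0,1,2,3} | out {0} | ==
  [9] u=0 | in {0,1,2,3} | out {0,1,2,3} | ==
  [10] u=3 | in {0,1,2,3} | out {0,1,2,3} | ==
  [11] u=5 | in {0,2,3} | out {0,2,3} | ==

Converged values:
  [0] {0,1,2,3}
  [1] {0}
  [2] {1,2}
  [3] {0,1,2,3}
  [4] {0,2}
  [5] {0,2,3}
  [6] {0,2,3}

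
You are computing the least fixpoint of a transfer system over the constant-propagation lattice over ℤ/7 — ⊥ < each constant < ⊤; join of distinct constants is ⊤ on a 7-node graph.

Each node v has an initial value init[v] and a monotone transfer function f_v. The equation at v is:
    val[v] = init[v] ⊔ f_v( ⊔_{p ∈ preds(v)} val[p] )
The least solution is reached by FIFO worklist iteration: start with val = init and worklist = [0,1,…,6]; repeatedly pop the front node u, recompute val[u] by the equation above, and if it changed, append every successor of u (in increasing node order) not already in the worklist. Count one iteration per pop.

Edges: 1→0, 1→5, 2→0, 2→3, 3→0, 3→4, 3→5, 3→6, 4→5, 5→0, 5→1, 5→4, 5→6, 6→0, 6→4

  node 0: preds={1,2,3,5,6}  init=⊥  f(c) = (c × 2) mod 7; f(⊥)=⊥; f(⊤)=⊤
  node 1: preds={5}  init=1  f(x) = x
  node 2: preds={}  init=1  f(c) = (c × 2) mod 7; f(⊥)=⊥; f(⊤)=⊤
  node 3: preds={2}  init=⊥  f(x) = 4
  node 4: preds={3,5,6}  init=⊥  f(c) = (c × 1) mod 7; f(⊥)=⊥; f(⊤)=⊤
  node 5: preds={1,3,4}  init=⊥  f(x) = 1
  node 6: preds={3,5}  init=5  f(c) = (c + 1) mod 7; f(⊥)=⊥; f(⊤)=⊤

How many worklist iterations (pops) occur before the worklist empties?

Trace (10 dequeues):
  [1] u=0 | in ⊤ | out ⊤ | prev ⊥ | push {}
  [2] u=1 | in ⊥ | out 1 | ==
  [3] u=2 | in ⊥ | out 1 | ==
  [4] u=3 | in 1 | out 4 | prev ⊥ | push {0}
  [5] u=4 | in ⊤ | out ⊤ | prev ⊥ | push {}
  [6] u=5 | in ⊤ | out 1 | prev ⊥ | push {1,4}
  [7] u=6 | in ⊤ | out ⊤ | prev 5 | push {}
  [8] u=0 | in ⊤ | out ⊤ | ==
  [9] u=1 | in 1 | out 1 | ==
  [10] u=4 | in ⊤ | out ⊤ | ==

Converged values:
  [0] ⊤
  [1] 1
  [2] 1
  [3] 4
  [4] ⊤
  [5] 1
  [6] ⊤

10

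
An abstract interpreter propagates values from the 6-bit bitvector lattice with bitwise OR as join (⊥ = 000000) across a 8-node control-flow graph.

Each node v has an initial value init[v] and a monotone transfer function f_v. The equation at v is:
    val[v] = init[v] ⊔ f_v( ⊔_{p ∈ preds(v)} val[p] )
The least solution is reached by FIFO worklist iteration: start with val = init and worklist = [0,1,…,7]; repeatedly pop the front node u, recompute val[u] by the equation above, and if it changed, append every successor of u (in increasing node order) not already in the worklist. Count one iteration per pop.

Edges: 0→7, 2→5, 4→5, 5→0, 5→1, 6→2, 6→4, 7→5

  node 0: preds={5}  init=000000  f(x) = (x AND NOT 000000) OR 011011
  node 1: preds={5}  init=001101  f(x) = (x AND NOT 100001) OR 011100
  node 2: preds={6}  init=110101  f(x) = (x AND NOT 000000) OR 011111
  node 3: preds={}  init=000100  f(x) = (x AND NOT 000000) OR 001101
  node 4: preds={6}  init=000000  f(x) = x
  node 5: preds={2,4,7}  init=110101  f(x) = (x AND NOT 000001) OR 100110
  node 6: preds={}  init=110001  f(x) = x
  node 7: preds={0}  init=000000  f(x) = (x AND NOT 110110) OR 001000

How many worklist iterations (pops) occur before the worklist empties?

11

Worklist (11 pops):
  #1 pop 0: in=110101 → 111111 (was 000000); enqueue []
  #2 pop 1: in=110101 → 011101 (was 001101); enqueue []
  #3 pop 2: in=110001 → 111111 (was 110101); enqueue []
  #4 pop 3: in=000000 → 001101 (was 000100); enqueue []
  #5 pop 4: in=110001 → 110001 (was 000000); enqueue []
  #6 pop 5: in=111111 → 111111 (was 110101); enqueue [0,1]
  #7 pop 6: in=000000 → 110001 (no change)
  #8 pop 7: in=111111 → 001001 (was 000000); enqueue [5]
  #9 pop 0: in=111111 → 111111 (no change)
  #10 pop 1: in=111111 → 011111 (was 011101); enqueue []
  #11 pop 5: in=111111 → 111111 (no change)

Fixpoint:
  val[0] = 111111
  val[1] = 011111
  val[2] = 111111
  val[3] = 001101
  val[4] = 110001
  val[5] = 111111
  val[6] = 110001
  val[7] = 001001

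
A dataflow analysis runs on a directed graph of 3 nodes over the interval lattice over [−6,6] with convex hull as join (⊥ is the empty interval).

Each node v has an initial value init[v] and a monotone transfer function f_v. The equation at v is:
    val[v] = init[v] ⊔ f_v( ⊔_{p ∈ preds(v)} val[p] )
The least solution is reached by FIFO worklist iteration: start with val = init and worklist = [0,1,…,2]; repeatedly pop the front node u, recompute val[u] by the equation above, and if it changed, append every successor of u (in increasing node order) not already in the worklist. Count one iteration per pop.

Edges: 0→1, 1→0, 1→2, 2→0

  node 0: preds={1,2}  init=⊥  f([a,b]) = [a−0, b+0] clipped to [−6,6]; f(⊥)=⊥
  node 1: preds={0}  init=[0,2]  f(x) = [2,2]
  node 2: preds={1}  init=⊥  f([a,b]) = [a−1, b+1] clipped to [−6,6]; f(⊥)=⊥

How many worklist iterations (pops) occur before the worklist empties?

Iteration log — 5 steps:
  step 1. node 0  ⊔preds=[0,2]  new=[0,2]  old=⊥  +wl: 
  step 2. node 1  ⊔preds=[0,2]  new=[0,2]  stable
  step 3. node 2  ⊔preds=[0,2]  new=[-1,3]  old=⊥  +wl: 0
  step 4. node 0  ⊔preds=[-1,3]  new=[-1,3]  old=[0,2]  +wl: 1
  step 5. node 1  ⊔preds=[-1,3]  new=[0,2]  stable

Least fixpoint reached:
  node 0: [-1,3]
  node 1: [0,2]
  node 2: [-1,3]

5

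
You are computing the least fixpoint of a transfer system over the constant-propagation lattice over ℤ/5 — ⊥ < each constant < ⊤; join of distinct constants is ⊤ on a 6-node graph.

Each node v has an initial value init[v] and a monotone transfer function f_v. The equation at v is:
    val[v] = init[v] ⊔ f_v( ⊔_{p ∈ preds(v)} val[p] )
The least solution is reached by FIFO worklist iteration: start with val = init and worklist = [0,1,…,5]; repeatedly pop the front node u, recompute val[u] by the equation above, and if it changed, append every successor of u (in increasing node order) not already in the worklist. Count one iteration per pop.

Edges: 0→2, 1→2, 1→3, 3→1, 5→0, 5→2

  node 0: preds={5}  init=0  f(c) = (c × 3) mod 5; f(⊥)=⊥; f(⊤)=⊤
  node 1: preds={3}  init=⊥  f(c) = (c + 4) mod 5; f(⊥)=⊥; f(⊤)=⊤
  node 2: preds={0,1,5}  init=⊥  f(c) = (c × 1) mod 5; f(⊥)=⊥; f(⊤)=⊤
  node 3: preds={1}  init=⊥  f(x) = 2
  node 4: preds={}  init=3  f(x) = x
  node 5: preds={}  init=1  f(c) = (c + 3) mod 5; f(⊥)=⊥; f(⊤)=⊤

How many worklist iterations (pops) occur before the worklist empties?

Iteration log — 9 steps:
  step 1. node 0  ⊔preds=1  new=⊤  old=0  +wl: 
  step 2. node 1  ⊔preds=⊥  new=⊥  stable
  step 3. node 2  ⊔preds=⊤  new=⊤  old=⊥  +wl: 
  step 4. node 3  ⊔preds=⊥  new=2  old=⊥  +wl: 1
  step 5. node 4  ⊔preds=⊥  new=3  stable
  step 6. node 5  ⊔preds=⊥  new=1  stable
  step 7. node 1  ⊔preds=2  new=1  old=⊥  +wl: 2,3
  step 8. node 2  ⊔preds=⊤  new=⊤  stable
  step 9. node 3  ⊔preds=1  new=2  stable

Least fixpoint reached:
  node 0: ⊤
  node 1: 1
  node 2: ⊤
  node 3: 2
  node 4: 3
  node 5: 1

9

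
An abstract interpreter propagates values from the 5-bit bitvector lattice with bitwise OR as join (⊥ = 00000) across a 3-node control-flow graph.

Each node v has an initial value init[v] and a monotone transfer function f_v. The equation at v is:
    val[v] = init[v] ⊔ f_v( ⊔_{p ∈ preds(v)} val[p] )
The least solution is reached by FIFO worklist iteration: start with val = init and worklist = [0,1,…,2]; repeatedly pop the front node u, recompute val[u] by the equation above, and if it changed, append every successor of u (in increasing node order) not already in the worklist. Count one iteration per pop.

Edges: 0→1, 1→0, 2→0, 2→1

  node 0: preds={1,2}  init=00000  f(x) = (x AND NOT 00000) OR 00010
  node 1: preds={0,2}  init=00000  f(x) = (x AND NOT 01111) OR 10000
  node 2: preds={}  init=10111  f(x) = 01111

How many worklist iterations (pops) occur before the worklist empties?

Worklist (5 pops):
  #1 pop 0: in=10111 → 10111 (was 00000); enqueue []
  #2 pop 1: in=10111 → 10000 (was 00000); enqueue [0]
  #3 pop 2: in=00000 → 11111 (was 10111); enqueue [1]
  #4 pop 0: in=11111 → 11111 (was 10111); enqueue []
  #5 pop 1: in=11111 → 10000 (no change)

Fixpoint:
  val[0] = 11111
  val[1] = 10000
  val[2] = 11111

5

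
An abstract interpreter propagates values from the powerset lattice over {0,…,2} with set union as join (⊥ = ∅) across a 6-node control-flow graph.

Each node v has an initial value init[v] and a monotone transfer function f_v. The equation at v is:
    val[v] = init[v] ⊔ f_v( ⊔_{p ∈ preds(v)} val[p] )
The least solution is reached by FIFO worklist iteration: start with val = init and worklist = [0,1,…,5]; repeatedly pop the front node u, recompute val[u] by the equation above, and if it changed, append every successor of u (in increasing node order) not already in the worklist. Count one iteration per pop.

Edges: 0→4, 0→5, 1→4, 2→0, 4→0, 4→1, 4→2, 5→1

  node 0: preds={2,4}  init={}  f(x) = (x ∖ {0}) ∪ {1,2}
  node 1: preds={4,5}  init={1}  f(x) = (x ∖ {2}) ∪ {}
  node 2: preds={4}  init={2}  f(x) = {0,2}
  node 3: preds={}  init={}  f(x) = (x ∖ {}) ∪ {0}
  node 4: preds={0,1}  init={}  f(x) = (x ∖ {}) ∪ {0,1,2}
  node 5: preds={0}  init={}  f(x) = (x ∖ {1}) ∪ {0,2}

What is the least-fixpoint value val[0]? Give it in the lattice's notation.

Worklist (10 pops):
  #1 pop 0: in={2} → {1,2} (was {}); enqueue []
  #2 pop 1: in={} → {1} (no change)
  #3 pop 2: in={} → {0,2} (was {2}); enqueue [0]
  #4 pop 3: in={} → {0} (was {}); enqueue []
  #5 pop 4: in={1,2} → {0,1,2} (was {}); enqueue [1,2]
  #6 pop 5: in={1,2} → {0,2} (was {}); enqueue []
  #7 pop 0: in={0,1,2} → {1,2} (no change)
  #8 pop 1: in={0,1,2} → {0,1} (was {1}); enqueue [4]
  #9 pop 2: in={0,1,2} → {0,2} (no change)
  #10 pop 4: in={0,1,2} → {0,1,2} (no change)

Fixpoint:
  val[0] = {1,2}
  val[1] = {0,1}
  val[2] = {0,2}
  val[3] = {0}
  val[4] = {0,1,2}
  val[5] = {0,2}

{1,2}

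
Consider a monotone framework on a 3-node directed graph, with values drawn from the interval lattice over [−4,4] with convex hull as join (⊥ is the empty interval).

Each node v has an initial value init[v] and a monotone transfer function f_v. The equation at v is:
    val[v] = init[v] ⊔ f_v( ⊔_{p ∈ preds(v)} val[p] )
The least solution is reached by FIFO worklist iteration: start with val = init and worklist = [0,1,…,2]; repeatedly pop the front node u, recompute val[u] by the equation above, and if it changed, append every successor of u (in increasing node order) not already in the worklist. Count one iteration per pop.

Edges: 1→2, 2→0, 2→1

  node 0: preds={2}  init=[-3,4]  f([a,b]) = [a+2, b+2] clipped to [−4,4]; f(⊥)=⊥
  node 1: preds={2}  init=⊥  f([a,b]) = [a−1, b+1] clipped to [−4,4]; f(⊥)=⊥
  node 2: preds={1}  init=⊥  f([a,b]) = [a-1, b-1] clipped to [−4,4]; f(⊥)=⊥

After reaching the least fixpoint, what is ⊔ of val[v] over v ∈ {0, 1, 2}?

[-3,4]

Trace (3 dequeues):
  [1] u=0 | in ⊥ | out [-3,4] | ==
  [2] u=1 | in ⊥ | out ⊥ | ==
  [3] u=2 | in ⊥ | out ⊥ | ==

Converged values:
  [0] [-3,4]
  [1] ⊥
  [2] ⊥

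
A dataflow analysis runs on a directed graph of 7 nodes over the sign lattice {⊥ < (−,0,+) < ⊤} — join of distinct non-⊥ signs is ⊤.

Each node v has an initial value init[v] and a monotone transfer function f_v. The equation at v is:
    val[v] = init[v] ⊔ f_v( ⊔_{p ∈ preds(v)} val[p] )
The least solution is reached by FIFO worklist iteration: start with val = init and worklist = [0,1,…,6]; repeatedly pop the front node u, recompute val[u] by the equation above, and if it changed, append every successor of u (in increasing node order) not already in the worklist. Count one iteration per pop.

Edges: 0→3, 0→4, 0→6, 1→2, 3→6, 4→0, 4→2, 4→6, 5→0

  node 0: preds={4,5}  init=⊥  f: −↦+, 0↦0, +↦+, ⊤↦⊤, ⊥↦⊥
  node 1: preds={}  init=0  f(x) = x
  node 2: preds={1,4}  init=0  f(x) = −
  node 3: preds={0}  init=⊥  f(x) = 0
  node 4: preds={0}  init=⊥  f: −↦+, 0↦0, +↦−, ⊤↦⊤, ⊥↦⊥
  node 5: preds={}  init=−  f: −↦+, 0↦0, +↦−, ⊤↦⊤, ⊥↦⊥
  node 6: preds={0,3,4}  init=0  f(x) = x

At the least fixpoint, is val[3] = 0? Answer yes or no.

yes

Trace (9 dequeues):
  [1] u=0 | in − | out + | prev ⊥ | push {}
  [2] u=1 | in ⊥ | out 0 | ==
  [3] u=2 | in 0 | out ⊤ | prev 0 | push {}
  [4] u=3 | in + | out 0 | prev ⊥ | push {}
  [5] u=4 | in + | out − | prev ⊥ | push {0,2}
  [6] u=5 | in ⊥ | out − | ==
  [7] u=6 | in ⊤ | out ⊤ | prev 0 | push {}
  [8] u=0 | in − | out + | ==
  [9] u=2 | in ⊤ | out ⊤ | ==

Converged values:
  [0] +
  [1] 0
  [2] ⊤
  [3] 0
  [4] −
  [5] −
  [6] ⊤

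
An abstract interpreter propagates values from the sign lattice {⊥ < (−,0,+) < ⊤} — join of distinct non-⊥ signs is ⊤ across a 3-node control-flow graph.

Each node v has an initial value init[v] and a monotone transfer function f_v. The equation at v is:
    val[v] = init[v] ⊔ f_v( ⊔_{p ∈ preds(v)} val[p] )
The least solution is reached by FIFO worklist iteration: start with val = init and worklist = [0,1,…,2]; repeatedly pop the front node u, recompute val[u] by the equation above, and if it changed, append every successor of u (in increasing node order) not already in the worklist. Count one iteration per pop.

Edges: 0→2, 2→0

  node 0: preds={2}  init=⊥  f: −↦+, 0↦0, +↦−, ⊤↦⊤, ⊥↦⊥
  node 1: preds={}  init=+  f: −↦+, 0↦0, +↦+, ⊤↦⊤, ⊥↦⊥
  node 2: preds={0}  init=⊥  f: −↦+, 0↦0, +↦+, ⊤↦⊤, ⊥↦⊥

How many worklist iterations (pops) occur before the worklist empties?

Iteration log — 3 steps:
  step 1. node 0  ⊔preds=⊥  new=⊥  stable
  step 2. node 1  ⊔preds=⊥  new=+  stable
  step 3. node 2  ⊔preds=⊥  new=⊥  stable

Least fixpoint reached:
  node 0: ⊥
  node 1: +
  node 2: ⊥

3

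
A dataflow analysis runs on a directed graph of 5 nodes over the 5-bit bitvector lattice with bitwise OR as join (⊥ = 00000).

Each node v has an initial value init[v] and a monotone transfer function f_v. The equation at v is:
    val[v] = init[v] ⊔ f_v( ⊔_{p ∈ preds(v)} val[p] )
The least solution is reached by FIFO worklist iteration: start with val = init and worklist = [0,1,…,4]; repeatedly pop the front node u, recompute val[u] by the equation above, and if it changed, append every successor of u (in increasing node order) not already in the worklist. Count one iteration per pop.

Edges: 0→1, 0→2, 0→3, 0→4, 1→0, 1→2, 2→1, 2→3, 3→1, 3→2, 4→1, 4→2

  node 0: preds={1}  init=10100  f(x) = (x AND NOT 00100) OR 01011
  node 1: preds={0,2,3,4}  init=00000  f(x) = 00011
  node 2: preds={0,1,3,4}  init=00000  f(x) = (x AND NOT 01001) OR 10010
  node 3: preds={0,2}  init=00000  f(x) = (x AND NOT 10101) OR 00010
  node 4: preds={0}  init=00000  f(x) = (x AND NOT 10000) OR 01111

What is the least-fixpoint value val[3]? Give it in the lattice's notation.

Trace (8 dequeues):
  [1] u=0 | in 00000 | out 11111 | prev 10100 | push {}
  [2] u=1 | in 11111 | out 00011 | prev 00000 | push {0}
  [3] u=2 | in 11111 | out 10110 | prev 00000 | push {1}
  [4] u=3 | in 11111 | out 01010 | prev 00000 | push {2}
  [5] u=4 | in 11111 | out 01111 | prev 00000 | push {}
  [6] u=0 | in 00011 | out 11111 | ==
  [7] u=1 | in 11111 | out 00011 | ==
  [8] u=2 | in 11111 | out 10110 | ==

Converged values:
  [0] 11111
  [1] 00011
  [2] 10110
  [3] 01010
  [4] 01111

01010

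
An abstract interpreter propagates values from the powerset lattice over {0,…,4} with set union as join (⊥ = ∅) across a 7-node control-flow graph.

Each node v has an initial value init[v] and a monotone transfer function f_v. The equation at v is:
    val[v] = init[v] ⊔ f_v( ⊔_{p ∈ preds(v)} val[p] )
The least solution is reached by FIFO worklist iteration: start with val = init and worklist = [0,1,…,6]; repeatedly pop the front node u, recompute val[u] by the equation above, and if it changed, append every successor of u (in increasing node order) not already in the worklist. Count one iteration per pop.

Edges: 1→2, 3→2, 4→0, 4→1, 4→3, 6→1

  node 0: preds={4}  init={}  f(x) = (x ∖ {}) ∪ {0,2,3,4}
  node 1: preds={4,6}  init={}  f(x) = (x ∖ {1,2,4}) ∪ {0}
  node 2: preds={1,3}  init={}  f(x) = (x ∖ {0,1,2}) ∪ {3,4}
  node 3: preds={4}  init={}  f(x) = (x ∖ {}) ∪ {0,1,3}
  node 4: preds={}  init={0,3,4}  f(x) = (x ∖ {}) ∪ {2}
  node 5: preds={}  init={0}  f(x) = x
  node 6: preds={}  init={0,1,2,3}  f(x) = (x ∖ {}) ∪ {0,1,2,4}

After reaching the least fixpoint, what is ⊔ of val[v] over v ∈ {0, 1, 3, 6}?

Worklist (12 pops):
  #1 pop 0: in={0,3,4} → {0,2,3,4} (was {}); enqueue []
  #2 pop 1: in={0,1,2,3,4} → {0,3} (was {}); enqueue []
  #3 pop 2: in={0,3} → {3,4} (was {}); enqueue []
  #4 pop 3: in={0,3,4} → {0,1,3,4} (was {}); enqueue [2]
  #5 pop 4: in={} → {0,2,3,4} (was {0,3,4}); enqueue [0,1,3]
  #6 pop 5: in={} → {0} (no change)
  #7 pop 6: in={} → {0,1,2,3,4} (was {0,1,2,3}); enqueue []
  #8 pop 2: in={0,1,3,4} → {3,4} (no change)
  #9 pop 0: in={0,2,3,4} → {0,2,3,4} (no change)
  #10 pop 1: in={0,1,2,3,4} → {0,3} (no change)
  #11 pop 3: in={0,2,3,4} → {0,1,2,3,4} (was {0,1,3,4}); enqueue [2]
  #12 pop 2: in={0,1,2,3,4} → {3,4} (no change)

Fixpoint:
  val[0] = {0,2,3,4}
  val[1] = {0,3}
  val[2] = {3,4}
  val[3] = {0,1,2,3,4}
  val[4] = {0,2,3,4}
  val[5] = {0}
  val[6] = {0,1,2,3,4}

{0,1,2,3,4}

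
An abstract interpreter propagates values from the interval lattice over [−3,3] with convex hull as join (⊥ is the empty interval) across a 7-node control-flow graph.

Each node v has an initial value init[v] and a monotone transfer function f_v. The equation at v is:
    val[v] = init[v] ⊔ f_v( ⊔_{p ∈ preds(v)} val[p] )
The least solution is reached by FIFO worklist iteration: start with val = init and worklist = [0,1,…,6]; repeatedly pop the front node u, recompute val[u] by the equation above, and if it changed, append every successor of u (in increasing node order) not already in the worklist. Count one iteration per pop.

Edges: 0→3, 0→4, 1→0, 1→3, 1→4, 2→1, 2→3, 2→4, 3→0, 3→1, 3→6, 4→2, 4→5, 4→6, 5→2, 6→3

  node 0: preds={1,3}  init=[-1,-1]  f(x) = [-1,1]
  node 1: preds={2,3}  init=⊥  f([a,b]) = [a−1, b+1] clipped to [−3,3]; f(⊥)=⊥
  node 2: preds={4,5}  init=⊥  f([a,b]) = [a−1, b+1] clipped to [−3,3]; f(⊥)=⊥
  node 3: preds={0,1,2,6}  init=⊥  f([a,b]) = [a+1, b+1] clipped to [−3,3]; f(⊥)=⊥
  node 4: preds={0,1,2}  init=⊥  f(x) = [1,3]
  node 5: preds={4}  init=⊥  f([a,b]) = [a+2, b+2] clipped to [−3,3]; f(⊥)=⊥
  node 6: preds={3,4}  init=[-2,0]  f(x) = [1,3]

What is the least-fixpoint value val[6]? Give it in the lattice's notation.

Iteration log — 15 steps:
  step 1. node 0  ⊔preds=⊥  new=[-1,1]  old=[-1,-1]  +wl: 
  step 2. node 1  ⊔preds=⊥  new=⊥  stable
  step 3. node 2  ⊔preds=⊥  new=⊥  stable
  step 4. node 3  ⊔preds=[-2,1]  new=[-1,2]  old=⊥  +wl: 0,1
  step 5. node 4  ⊔preds=[-1,1]  new=[1,3]  old=⊥  +wl: 2
  step 6. node 5  ⊔preds=[1,3]  new=[3,3]  old=⊥  +wl: 
  step 7. node 6  ⊔preds=[-1,3]  new=[-2,3]  old=[-2,0]  +wl: 3
  step 8. node 0  ⊔preds=[-1,2]  new=[-1,1]  stable
  step 9. node 1  ⊔preds=[-1,2]  new=[-2,3]  old=⊥  +wl: 0,4
  step 10. node 2  ⊔preds=[1,3]  new=[0,3]  old=⊥  +wl: 1
  step 11. node 3  ⊔preds=[-2,3]  new=[-1,3]  old=[-1,2]  +wl: 6
  step 12. node 0  ⊔preds=[-2,3]  new=[-1,1]  stable
  step 13. node 4  ⊔preds=[-2,3]  new=[1,3]  stable
  step 14. node 1  ⊔preds=[-1,3]  new=[-2,3]  stable
  step 15. node 6  ⊔preds=[-1,3]  new=[-2,3]  stable

Least fixpoint reached:
  node 0: [-1,1]
  node 1: [-2,3]
  node 2: [0,3]
  node 3: [-1,3]
  node 4: [1,3]
  node 5: [3,3]
  node 6: [-2,3]

[-2,3]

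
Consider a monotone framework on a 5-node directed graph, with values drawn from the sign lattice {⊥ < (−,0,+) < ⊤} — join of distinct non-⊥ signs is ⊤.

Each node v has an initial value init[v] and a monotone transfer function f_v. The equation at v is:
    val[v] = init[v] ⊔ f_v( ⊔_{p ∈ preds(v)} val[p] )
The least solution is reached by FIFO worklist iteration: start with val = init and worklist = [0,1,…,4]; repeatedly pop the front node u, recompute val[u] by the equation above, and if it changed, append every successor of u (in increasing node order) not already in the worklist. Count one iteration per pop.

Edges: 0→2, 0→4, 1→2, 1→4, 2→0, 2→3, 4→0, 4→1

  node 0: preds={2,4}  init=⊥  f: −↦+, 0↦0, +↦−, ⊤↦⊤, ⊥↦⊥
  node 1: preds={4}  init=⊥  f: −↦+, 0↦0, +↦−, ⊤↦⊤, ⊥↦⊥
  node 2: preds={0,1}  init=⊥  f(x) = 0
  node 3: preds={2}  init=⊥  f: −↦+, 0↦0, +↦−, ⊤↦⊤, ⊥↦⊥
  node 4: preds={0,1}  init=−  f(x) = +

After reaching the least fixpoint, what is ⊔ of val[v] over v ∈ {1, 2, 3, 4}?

⊤

Worklist (9 pops):
  #1 pop 0: in=− → + (was ⊥); enqueue []
  #2 pop 1: in=− → + (was ⊥); enqueue []
  #3 pop 2: in=+ → 0 (was ⊥); enqueue [0]
  #4 pop 3: in=0 → 0 (was ⊥); enqueue []
  #5 pop 4: in=+ → ⊤ (was −); enqueue [1]
  #6 pop 0: in=⊤ → ⊤ (was +); enqueue [2,4]
  #7 pop 1: in=⊤ → ⊤ (was +); enqueue []
  #8 pop 2: in=⊤ → 0 (no change)
  #9 pop 4: in=⊤ → ⊤ (no change)

Fixpoint:
  val[0] = ⊤
  val[1] = ⊤
  val[2] = 0
  val[3] = 0
  val[4] = ⊤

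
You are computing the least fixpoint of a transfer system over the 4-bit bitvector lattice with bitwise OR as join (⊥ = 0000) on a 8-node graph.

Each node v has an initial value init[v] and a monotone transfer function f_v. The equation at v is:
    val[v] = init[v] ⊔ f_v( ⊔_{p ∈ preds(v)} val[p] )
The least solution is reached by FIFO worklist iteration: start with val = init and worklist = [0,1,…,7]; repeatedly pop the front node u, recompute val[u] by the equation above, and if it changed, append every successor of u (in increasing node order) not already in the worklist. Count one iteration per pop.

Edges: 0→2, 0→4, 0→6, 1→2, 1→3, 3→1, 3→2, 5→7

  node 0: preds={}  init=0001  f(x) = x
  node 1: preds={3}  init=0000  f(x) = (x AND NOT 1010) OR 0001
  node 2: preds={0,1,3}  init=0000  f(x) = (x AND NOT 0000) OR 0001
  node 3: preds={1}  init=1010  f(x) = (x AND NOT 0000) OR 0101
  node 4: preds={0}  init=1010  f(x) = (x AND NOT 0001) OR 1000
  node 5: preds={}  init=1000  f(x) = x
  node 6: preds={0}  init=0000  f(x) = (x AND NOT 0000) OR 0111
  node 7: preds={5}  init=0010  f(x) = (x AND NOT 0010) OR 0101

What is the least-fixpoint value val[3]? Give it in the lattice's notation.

Worklist (11 pops):
  #1 pop 0: in=0000 → 0001 (no change)
  #2 pop 1: in=1010 → 0001 (was 0000); enqueue []
  #3 pop 2: in=1011 → 1011 (was 0000); enqueue []
  #4 pop 3: in=0001 → 1111 (was 1010); enqueue [1,2]
  #5 pop 4: in=0001 → 1010 (no change)
  #6 pop 5: in=0000 → 1000 (no change)
  #7 pop 6: in=0001 → 0111 (was 0000); enqueue []
  #8 pop 7: in=1000 → 1111 (was 0010); enqueue []
  #9 pop 1: in=1111 → 0101 (was 0001); enqueue [3]
  #10 pop 2: in=1111 → 1111 (was 1011); enqueue []
  #11 pop 3: in=0101 → 1111 (no change)

Fixpoint:
  val[0] = 0001
  val[1] = 0101
  val[2] = 1111
  val[3] = 1111
  val[4] = 1010
  val[5] = 1000
  val[6] = 0111
  val[7] = 1111

1111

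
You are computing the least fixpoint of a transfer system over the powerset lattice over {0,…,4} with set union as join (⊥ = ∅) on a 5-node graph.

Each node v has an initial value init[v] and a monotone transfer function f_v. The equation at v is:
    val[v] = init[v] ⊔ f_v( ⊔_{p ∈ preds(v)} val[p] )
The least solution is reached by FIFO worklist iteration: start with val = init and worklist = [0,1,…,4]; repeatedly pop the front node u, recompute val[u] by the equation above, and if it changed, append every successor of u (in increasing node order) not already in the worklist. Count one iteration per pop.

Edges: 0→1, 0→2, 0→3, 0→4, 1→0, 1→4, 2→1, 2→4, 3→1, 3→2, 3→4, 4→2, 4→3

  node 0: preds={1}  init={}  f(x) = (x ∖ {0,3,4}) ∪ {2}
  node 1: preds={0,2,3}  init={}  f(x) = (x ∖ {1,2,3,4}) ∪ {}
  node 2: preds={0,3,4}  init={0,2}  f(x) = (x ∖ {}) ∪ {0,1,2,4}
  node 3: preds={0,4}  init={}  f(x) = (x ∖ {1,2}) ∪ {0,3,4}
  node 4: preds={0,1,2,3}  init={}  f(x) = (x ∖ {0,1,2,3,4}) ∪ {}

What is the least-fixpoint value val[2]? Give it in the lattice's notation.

Worklist (10 pops):
  #1 pop 0: in={} → {2} (was {}); enqueue []
  #2 pop 1: in={0,2} → {0} (was {}); enqueue [0]
  #3 pop 2: in={2} → {0,1,2,4} (was {0,2}); enqueue [1]
  #4 pop 3: in={2} → {0,3,4} (was {}); enqueue [2]
  #5 pop 4: in={0,1,2,3,4} → {} (no change)
  #6 pop 0: in={0} → {2} (no change)
  #7 pop 1: in={0,1,2,3,4} → {0} (no change)
  #8 pop 2: in={0,2,3,4} → {0,1,2,3,4} (was {0,1,2,4}); enqueue [1,4]
  #9 pop 1: in={0,1,2,3,4} → {0} (no change)
  #10 pop 4: in={0,1,2,3,4} → {} (no change)

Fixpoint:
  val[0] = {2}
  val[1] = {0}
  val[2] = {0,1,2,3,4}
  val[3] = {0,3,4}
  val[4] = {}

{0,1,2,3,4}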